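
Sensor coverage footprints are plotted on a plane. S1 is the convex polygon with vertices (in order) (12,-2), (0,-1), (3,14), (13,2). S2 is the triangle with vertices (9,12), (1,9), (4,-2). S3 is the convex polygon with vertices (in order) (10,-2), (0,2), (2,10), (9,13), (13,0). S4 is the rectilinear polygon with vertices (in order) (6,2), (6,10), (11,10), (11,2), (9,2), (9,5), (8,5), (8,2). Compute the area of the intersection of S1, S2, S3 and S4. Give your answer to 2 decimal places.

5.71

The intersection is the polygon with vertices (7.7,8.36), (6,3.6), (6,10), (6.333,10).
By the shoelace formula its area is 5.71.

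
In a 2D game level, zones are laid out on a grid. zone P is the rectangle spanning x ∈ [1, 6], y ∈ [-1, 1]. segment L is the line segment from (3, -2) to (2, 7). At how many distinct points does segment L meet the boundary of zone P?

2

The segment meets the boundary at (2.667,1), (2.889,-1).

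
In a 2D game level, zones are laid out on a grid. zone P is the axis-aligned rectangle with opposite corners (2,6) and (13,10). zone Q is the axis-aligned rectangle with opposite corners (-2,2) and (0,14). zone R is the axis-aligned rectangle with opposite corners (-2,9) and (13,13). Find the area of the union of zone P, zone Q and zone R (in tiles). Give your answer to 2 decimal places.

109.00

By inclusion–exclusion:
Individual areas: |zone P| = 44, |zone Q| = 24, |zone R| = 60.
|zone P∩zone Q| = 0 (no overlap).
|zone P∩zone R|: x∈[2,13], y∈[9,10] → 11·1 = 11.
|zone Q∩zone R|: x∈[-2,0], y∈[9,13] → 2·4 = 8.
|zone P∩zone Q∩zone R| = 0.
|zone P ∪ zone Q ∪ zone R| = 128 − 19 + 0 = 109.00.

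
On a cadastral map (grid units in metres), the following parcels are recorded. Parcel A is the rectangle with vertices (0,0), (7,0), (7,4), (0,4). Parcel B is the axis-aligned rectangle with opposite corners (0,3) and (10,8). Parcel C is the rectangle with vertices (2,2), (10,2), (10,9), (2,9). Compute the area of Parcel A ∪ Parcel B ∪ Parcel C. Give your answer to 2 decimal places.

By inclusion–exclusion:
Individual areas: |Parcel A| = 28, |Parcel B| = 50, |Parcel C| = 56.
|Parcel A∩Parcel B|: x∈[0,7], y∈[3,4] → 7·1 = 7.
|Parcel A∩Parcel C|: x∈[2,7], y∈[2,4] → 5·2 = 10.
|Parcel B∩Parcel C|: x∈[2,10], y∈[3,8] → 8·5 = 40.
|Parcel A∩Parcel B∩Parcel C| = 5.
|Parcel A ∪ Parcel B ∪ Parcel C| = 134 − 57 + 5 = 82.00.

82.00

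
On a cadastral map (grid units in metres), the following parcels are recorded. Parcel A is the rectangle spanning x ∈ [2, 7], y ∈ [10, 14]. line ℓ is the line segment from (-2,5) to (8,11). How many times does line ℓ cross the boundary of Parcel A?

The segment meets the boundary at (7,10.4), (6.333,10).

2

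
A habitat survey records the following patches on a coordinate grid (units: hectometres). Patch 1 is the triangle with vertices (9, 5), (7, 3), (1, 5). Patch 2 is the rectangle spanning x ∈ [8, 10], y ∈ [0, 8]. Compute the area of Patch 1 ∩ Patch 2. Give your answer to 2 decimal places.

The intersection is the polygon with vertices (8,4), (8,5), (9,5).
By the shoelace formula its area is 0.50.

0.50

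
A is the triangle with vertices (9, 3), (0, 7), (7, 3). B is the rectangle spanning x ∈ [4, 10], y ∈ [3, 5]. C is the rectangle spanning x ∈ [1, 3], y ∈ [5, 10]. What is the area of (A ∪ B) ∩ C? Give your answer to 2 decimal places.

The region (A ∪ B) ∩ C is the polygon with vertices (3,5.667), (3,5.286), (1,6.429), (1,6.556).
By the shoelace formula its area is 0.51.

0.51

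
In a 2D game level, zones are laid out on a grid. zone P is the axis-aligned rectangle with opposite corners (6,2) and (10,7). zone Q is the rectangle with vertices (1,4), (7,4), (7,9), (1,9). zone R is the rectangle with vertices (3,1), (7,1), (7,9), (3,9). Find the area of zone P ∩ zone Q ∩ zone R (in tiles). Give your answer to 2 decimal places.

3.00

The intersection is the polygon with vertices (7,7), (7,4), (6,4), (6,7).
By the shoelace formula its area is 3.00.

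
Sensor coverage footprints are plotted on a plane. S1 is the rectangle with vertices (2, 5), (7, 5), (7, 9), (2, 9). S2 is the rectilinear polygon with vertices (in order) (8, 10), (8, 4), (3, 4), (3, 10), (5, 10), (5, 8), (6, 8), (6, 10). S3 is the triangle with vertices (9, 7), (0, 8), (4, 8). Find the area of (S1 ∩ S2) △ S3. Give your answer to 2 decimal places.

|S1 ∩ S2| = 15.
|(S1 ∩ S2) ∩ S3| = 1.3222.
|(S1 ∩ S2) △ S3| = 15 + 2 − 2.6444 = 14.36.

14.36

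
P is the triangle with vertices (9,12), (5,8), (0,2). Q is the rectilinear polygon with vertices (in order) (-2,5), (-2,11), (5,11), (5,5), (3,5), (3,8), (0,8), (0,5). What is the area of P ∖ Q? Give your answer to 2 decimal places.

|P| = 2, |P∩Q| = 0.7111.
|P ∖ Q| = |P| − |P∩Q| = 2 − 0.7111 = 1.29.

1.29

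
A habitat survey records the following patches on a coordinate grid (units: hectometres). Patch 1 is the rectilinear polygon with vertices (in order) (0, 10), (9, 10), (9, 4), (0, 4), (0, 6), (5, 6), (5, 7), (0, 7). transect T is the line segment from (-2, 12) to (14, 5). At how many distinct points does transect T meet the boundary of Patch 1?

2

The segment meets the boundary at (9,7.188), (2.571,10).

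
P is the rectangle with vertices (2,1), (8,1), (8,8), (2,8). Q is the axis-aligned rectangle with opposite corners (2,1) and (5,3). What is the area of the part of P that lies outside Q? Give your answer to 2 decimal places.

|P∩Q|: x∈[2,5], y∈[1,3] → 3·2 = 6.
|P| = 42.
|P ∖ Q| = |P| − |P∩Q| = 42 − 6 = 36.00.

36.00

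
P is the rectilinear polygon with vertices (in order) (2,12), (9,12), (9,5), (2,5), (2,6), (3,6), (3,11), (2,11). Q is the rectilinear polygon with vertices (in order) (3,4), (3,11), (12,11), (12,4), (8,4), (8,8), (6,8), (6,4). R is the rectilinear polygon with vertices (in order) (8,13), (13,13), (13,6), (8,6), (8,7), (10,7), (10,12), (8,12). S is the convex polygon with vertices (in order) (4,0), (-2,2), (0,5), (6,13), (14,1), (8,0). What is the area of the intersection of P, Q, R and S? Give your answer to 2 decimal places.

1.00

The intersection is the polygon with vertices (9,7), (9,6), (8,6), (8,7).
By the shoelace formula its area is 1.00.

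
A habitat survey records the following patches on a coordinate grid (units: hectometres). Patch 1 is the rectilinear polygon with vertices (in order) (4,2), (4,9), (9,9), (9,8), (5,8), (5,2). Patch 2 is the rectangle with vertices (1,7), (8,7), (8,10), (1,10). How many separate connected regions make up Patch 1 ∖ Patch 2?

2

Patch 1 ∖ Patch 2 splits into 2 disjoint pieces (area 5, area 1).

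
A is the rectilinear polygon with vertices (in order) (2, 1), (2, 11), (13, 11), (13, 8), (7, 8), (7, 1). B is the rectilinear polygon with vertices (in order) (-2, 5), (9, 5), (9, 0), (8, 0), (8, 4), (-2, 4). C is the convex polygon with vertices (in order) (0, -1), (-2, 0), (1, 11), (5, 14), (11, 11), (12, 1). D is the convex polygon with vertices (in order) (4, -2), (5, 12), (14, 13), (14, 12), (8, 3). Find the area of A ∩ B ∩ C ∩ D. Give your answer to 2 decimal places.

2.54

The intersection is the polygon with vertices (7,4), (4.429,4), (4.5,5), (7,5).
By the shoelace formula its area is 2.54.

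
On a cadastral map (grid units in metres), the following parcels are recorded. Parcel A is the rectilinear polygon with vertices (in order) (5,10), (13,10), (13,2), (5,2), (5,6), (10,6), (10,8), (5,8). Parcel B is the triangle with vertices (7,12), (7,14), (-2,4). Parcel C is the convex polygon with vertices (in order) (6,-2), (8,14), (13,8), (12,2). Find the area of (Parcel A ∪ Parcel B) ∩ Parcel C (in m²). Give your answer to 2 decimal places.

37.58

|Parcel A ∪ Parcel B| = 63.
|(Parcel A ∪ Parcel B) ∩ Parcel C| = 37.58.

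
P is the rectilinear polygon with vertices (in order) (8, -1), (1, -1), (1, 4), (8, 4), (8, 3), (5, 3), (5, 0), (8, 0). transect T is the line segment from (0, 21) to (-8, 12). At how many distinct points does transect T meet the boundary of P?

0

The segment lies entirely outside P and never meets its boundary.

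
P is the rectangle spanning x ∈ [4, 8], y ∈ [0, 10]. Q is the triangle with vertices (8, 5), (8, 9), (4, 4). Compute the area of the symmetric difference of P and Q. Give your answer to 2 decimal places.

|P| = 40, |Q| = 8, |P∩Q| = 8.
|P △ Q| = |P| + |Q| − 2·|P∩Q| = 40 + 8 − 16 = 32.00.

32.00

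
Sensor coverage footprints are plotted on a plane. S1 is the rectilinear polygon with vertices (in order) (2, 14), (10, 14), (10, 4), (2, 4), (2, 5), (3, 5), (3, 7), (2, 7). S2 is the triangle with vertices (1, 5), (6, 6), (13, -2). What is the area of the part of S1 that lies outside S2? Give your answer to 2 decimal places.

70.30

|S1| = 78, |S1∩S2| = 7.7012.
|S1 ∖ S2| = |S1| − |S1∩S2| = 78 − 7.7012 = 70.30.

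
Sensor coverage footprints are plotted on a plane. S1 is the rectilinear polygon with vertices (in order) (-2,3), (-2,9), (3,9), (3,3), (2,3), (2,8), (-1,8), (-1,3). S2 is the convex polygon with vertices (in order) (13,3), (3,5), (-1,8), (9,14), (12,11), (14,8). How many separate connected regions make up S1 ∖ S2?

2

S1 ∖ S2 splits into 2 disjoint pieces (area 6.8333, area 2.375).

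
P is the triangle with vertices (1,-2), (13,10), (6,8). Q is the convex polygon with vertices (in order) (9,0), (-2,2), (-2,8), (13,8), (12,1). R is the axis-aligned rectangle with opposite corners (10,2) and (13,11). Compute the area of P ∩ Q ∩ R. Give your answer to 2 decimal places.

0.50

The intersection is the polygon with vertices (11,8), (10,7), (10,8).
By the shoelace formula its area is 0.50.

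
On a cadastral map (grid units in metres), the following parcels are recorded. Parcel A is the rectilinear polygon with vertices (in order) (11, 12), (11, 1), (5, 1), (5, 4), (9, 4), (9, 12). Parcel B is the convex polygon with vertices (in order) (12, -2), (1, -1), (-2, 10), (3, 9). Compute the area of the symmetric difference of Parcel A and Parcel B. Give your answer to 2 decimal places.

96.09

|Parcel A| = 34, |Parcel B| = 82, |Parcel A∩Parcel B| = 9.9545.
|Parcel A △ Parcel B| = |Parcel A| + |Parcel B| − 2·|Parcel A∩Parcel B| = 34 + 82 − 19.9091 = 96.09.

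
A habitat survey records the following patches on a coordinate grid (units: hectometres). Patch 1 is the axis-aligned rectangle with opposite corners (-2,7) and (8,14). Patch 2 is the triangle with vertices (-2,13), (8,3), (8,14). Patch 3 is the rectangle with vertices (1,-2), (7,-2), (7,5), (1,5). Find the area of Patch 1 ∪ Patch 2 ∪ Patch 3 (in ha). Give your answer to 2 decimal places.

119.50

By inclusion–exclusion:
Individual areas: |Patch 1| = 70, |Patch 2| = 55, |Patch 3| = 42.
|Patch 1∩Patch 2| = 47.
|Patch 1∩Patch 3| = 0 (no overlap).
|Patch 2∩Patch 3| = 0.5.
|Patch 1∩Patch 2∩Patch 3| = 0.
|Patch 1 ∪ Patch 2 ∪ Patch 3| = 167 − 47.5 + 0 = 119.50.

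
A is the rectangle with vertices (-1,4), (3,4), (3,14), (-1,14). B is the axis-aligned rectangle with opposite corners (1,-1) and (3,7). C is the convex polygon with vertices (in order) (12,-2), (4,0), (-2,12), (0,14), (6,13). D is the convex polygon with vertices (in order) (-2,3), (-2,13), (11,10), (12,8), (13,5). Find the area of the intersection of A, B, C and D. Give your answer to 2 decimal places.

5.00

The intersection is the polygon with vertices (1,6), (1,7), (3,7), (3,4), (2,4).
By the shoelace formula its area is 5.00.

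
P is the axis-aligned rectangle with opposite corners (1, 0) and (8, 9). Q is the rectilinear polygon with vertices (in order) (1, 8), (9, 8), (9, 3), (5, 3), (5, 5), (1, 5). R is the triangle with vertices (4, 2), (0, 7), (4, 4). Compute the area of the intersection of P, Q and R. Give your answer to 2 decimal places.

0.82

The intersection is the polygon with vertices (1.6,5), (1,5.75), (1,6.25), (2.667,5).
By the shoelace formula its area is 0.82.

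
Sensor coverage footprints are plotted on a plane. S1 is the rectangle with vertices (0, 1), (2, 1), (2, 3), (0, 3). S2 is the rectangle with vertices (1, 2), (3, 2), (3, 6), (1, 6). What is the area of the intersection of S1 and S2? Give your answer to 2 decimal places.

1.00

|S1∩S2|: x∈[1,2], y∈[2,3] → 1·1 = 1.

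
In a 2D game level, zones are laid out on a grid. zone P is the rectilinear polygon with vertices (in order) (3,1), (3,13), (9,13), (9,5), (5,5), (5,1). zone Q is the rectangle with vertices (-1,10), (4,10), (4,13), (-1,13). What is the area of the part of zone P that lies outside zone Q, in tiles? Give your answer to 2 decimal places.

|zone P| = 56, |zone P∩zone Q| = 3.
|zone P ∖ zone Q| = |zone P| − |zone P∩zone Q| = 56 − 3 = 53.00.

53.00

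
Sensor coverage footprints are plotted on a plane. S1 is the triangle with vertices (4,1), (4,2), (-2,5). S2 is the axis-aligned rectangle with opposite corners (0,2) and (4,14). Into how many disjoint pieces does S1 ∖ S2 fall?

2

S1 ∖ S2 splits into 2 disjoint pieces (area 0.75, area 0.3333).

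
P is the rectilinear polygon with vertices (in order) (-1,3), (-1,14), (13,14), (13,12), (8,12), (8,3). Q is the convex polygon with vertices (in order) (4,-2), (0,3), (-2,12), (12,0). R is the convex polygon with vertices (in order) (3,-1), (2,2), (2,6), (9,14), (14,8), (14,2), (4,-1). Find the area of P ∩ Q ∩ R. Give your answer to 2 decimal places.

The intersection is the polygon with vertices (8,3.429), (8,3), (2,3), (2,6), (3.286,7.469).
By the shoelace formula its area is 16.35.

16.35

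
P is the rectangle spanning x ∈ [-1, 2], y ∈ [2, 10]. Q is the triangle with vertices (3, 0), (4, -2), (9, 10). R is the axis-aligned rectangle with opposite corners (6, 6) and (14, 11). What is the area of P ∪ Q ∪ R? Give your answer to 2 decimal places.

By inclusion–exclusion:
Individual areas: |P| = 24, |Q| = 11, |R| = 40.
|P∩Q| = 0.
|P∩R| = 0 (no overlap).
|Q∩R| = 1.4667.
|P∩Q∩R| = 0.
|P ∪ Q ∪ R| = 75 − 1.4667 + 0 = 73.53.

73.53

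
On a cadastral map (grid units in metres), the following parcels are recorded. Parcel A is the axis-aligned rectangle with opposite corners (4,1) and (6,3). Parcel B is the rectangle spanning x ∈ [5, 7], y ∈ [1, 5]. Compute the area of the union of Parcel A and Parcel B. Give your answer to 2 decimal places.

By inclusion–exclusion:
Individual areas: |Parcel A| = 4, |Parcel B| = 8.
|Parcel A∩Parcel B|: x∈[5,6], y∈[1,3] → 1·2 = 2.
|Parcel A ∪ Parcel B| = 12 − 2 = 10.00.

10.00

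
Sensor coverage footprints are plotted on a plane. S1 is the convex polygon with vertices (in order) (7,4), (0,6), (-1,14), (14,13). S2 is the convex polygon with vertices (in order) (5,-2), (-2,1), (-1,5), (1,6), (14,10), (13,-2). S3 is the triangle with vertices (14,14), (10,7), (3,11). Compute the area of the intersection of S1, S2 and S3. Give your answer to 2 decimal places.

2.01

The intersection is the polygon with vertices (10.933,9.056), (9.539,7.264), (7.987,8.15).
By the shoelace formula its area is 2.01.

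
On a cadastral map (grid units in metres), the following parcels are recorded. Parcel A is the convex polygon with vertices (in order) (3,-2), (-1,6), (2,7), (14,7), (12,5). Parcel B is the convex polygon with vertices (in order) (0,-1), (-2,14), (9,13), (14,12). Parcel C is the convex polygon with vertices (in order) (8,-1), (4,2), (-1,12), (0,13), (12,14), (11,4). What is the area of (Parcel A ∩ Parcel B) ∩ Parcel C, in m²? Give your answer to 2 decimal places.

The region (Parcel A ∩ Parcel B) ∩ Parcel C is the polygon with vertices (2,7), (8.615,7), (3.756,2.488), (1.571,6.857).
By the shoelace formula its area is 16.02.

16.02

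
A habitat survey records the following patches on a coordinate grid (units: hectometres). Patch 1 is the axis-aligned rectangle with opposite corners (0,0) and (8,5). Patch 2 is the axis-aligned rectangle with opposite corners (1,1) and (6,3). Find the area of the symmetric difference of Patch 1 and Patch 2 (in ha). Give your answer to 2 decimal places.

|Patch 1∩Patch 2|: x∈[1,6], y∈[1,3] → 5·2 = 10.
|Patch 1 △ Patch 2| = |Patch 1| + |Patch 2| − 2·|Patch 1∩Patch 2| = 40 + 10 − 20 = 30.00.

30.00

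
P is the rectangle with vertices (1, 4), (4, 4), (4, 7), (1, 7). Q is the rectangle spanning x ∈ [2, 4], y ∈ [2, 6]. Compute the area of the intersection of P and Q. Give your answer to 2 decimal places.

4.00

|P∩Q|: x∈[2,4], y∈[4,6] → 2·2 = 4.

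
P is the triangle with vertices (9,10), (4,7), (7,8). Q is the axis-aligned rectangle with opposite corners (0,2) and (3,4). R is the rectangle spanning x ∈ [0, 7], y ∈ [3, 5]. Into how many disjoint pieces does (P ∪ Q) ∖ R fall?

2

(P ∪ Q) ∖ R splits into 2 disjoint pieces (area 2, area 3).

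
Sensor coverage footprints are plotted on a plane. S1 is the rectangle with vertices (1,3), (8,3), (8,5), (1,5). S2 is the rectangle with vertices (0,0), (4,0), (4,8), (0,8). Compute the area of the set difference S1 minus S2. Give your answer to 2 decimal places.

|S1∩S2|: x∈[1,4], y∈[3,5] → 3·2 = 6.
|S1| = 14.
|S1 ∖ S2| = |S1| − |S1∩S2| = 14 − 6 = 8.00.

8.00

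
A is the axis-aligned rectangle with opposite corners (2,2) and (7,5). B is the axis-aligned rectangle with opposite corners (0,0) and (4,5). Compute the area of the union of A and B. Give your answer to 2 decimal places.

29.00

By inclusion–exclusion:
Individual areas: |A| = 15, |B| = 20.
|A∩B|: x∈[2,4], y∈[2,5] → 2·3 = 6.
|A ∪ B| = 35 − 6 = 29.00.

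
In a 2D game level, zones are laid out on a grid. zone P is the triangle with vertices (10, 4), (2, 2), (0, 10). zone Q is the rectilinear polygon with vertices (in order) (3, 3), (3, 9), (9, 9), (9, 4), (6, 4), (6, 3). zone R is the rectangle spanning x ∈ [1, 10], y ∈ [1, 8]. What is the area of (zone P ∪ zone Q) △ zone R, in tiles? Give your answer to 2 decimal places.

32.00

|zone P ∪ zone Q| = 49.6.
|(zone P ∪ zone Q) ∩ zone R| = 40.3.
|(zone P ∪ zone Q) △ zone R| = 49.6 + 63 − 80.6 = 32.00.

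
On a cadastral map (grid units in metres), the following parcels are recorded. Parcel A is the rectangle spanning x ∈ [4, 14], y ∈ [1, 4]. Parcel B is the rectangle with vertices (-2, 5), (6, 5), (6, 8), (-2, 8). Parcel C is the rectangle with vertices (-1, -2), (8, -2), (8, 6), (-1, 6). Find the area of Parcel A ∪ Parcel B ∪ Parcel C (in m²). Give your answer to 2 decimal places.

By inclusion–exclusion:
Individual areas: |Parcel A| = 30, |Parcel B| = 24, |Parcel C| = 72.
|Parcel A∩Parcel B| = 0 (no overlap).
|Parcel A∩Parcel C|: x∈[4,8], y∈[1,4] → 4·3 = 12.
|Parcel B∩Parcel C|: x∈[-1,6], y∈[5,6] → 7·1 = 7.
|Parcel A∩Parcel B∩Parcel C| = 0.
|Parcel A ∪ Parcel B ∪ Parcel C| = 126 − 19 + 0 = 107.00.

107.00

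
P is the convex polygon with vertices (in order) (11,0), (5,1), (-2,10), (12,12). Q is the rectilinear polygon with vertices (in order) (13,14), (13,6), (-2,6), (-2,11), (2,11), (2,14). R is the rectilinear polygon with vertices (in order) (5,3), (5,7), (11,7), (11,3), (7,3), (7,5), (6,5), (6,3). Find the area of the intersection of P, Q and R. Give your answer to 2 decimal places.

6.00

The intersection is the polygon with vertices (5,6), (5,7), (11,7), (11,6).
By the shoelace formula its area is 6.00.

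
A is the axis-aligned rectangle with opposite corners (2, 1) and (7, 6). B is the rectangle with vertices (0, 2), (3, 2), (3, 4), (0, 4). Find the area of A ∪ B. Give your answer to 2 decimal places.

29.00

By inclusion–exclusion:
Individual areas: |A| = 25, |B| = 6.
|A∩B|: x∈[2,3], y∈[2,4] → 1·2 = 2.
|A ∪ B| = 31 − 2 = 29.00.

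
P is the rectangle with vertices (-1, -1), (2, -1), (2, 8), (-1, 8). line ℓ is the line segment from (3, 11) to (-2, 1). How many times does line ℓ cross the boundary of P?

The segment meets the boundary at (-1,3), (1.5,8).

2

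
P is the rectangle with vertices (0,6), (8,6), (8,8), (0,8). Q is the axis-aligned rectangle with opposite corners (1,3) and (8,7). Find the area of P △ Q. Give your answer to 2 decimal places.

|P∩Q|: x∈[1,8], y∈[6,7] → 7·1 = 7.
|P △ Q| = |P| + |Q| − 2·|P∩Q| = 16 + 28 − 14 = 30.00.

30.00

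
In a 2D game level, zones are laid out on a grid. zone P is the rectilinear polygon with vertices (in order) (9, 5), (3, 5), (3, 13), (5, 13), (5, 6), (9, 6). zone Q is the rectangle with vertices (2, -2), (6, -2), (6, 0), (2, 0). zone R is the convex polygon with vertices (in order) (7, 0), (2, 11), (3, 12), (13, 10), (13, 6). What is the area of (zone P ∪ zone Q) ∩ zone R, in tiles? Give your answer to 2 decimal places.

14.32

The region (zone P ∪ zone Q) ∩ zone R is the polygon with vertices (4.727,5), (3,8.8), (3,12), (5,11.6), (5,6), (9,6), (9,5).
By the shoelace formula its area is 14.32.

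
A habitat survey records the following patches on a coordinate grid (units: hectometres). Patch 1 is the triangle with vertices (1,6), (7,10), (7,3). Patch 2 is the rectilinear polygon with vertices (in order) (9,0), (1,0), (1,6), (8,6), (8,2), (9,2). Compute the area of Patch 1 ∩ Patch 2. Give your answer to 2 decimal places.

9.00

The intersection is the polygon with vertices (7,3), (1,6), (7,6).
By the shoelace formula its area is 9.00.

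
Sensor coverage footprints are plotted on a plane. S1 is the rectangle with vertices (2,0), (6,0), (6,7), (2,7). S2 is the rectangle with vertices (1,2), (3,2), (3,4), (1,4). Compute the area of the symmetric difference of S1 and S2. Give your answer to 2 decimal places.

28.00

|S1∩S2|: x∈[2,3], y∈[2,4] → 1·2 = 2.
|S1 △ S2| = |S1| + |S2| − 2·|S1∩S2| = 28 + 4 − 4 = 28.00.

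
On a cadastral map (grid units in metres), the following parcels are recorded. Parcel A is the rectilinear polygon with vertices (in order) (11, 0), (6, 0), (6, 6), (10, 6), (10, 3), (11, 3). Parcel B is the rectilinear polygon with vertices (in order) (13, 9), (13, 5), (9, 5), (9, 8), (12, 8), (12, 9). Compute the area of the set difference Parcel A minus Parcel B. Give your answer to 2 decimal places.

26.00

|Parcel A| = 27, |Parcel A∩Parcel B| = 1.
|Parcel A ∖ Parcel B| = |Parcel A| − |Parcel A∩Parcel B| = 27 − 1 = 26.00.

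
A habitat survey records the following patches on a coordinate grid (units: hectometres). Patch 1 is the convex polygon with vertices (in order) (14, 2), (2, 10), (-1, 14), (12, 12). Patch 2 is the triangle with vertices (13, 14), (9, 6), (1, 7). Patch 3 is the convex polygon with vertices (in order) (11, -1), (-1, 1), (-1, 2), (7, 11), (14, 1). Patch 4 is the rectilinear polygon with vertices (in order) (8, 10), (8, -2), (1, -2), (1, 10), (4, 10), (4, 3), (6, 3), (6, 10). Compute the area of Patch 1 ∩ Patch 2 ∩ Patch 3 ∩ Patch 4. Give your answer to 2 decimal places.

The intersection is the polygon with vertices (8,9.571), (8,6.125), (7.769,6.154), (6,7.333), (6,9.875), (6.077,9.961), (6.143,10), (7.7,10).
By the shoelace formula its area is 6.58.

6.58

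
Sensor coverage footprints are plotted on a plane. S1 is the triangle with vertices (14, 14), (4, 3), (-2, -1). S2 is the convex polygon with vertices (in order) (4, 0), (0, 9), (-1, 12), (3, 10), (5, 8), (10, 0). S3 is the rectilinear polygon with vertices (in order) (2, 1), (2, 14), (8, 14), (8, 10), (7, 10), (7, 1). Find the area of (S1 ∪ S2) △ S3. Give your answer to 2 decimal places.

60.14

|S1 ∪ S2| = 61.4978.
|(S1 ∪ S2) ∩ S3| = 35.1776.
|(S1 ∪ S2) △ S3| = 61.4978 + 69 − 70.3553 = 60.14.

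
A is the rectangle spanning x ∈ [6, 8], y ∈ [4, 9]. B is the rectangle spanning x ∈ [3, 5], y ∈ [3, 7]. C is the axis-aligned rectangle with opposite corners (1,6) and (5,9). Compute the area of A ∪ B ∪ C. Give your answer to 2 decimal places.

By inclusion–exclusion:
Individual areas: |A| = 10, |B| = 8, |C| = 12.
|A∩B| = 0 (no overlap).
|A∩C| = 0 (no overlap).
|B∩C|: x∈[3,5], y∈[6,7] → 2·1 = 2.
|A∩B∩C| = 0.
|A ∪ B ∪ C| = 30 − 2 + 0 = 28.00.

28.00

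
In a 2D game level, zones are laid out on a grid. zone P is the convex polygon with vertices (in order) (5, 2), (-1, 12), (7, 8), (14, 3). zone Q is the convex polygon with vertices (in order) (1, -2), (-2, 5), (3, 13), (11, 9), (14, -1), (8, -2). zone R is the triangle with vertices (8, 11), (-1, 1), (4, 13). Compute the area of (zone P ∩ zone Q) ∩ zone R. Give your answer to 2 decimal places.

The region (zone P ∩ zone Q) ∩ zone R is the polygon with vertices (5.828,8.586), (2.96,5.4), (1.705,7.492), (2.793,10.103).
By the shoelace formula its area is 9.79.

9.79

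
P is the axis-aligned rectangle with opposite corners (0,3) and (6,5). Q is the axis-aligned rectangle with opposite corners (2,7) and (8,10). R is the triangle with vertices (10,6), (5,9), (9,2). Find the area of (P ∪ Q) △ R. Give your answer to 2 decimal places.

|P ∪ Q| = 30.
|(P ∪ Q) ∩ R| = 2.1571.
|(P ∪ Q) △ R| = 30 + 11.5 − 4.3143 = 37.19.

37.19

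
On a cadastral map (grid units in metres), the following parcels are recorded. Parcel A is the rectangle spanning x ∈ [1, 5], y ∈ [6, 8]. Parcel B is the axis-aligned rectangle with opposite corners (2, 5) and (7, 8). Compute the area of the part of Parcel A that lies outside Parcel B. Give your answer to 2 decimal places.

|Parcel A∩Parcel B|: x∈[2,5], y∈[6,8] → 3·2 = 6.
|Parcel A| = 8.
|Parcel A ∖ Parcel B| = |Parcel A| − |Parcel A∩Parcel B| = 8 − 6 = 2.00.

2.00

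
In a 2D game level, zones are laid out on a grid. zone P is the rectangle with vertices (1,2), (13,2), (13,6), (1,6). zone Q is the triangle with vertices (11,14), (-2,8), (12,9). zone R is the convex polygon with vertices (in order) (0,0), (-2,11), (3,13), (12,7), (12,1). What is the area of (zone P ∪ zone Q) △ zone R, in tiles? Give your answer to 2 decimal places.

|zone P ∪ zone Q| = 83.5.
|(zone P ∪ zone Q) ∩ zone R| = 60.2136.
|(zone P ∪ zone Q) △ zone R| = 83.5 + 133 − 120.4273 = 96.07.

96.07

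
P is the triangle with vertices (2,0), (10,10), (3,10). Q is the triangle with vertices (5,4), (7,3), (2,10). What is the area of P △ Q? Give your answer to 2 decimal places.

32.99

|P| = 35, |Q| = 4.5, |P∩Q| = 3.2558.
|P △ Q| = |P| + |Q| − 2·|P∩Q| = 35 + 4.5 − 6.5115 = 32.99.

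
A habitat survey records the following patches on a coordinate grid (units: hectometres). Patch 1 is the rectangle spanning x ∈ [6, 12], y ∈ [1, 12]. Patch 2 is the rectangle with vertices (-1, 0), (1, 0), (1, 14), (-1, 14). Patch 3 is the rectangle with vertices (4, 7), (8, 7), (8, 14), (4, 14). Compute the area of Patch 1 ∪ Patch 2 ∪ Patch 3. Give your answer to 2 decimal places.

112.00

By inclusion–exclusion:
Individual areas: |Patch 1| = 66, |Patch 2| = 28, |Patch 3| = 28.
|Patch 1∩Patch 2| = 0 (no overlap).
|Patch 1∩Patch 3|: x∈[6,8], y∈[7,12] → 2·5 = 10.
|Patch 2∩Patch 3| = 0 (no overlap).
|Patch 1∩Patch 2∩Patch 3| = 0.
|Patch 1 ∪ Patch 2 ∪ Patch 3| = 122 − 10 + 0 = 112.00.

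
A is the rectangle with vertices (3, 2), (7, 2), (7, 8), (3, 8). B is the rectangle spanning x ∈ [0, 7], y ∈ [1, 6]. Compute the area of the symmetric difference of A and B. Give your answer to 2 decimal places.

27.00

|A∩B|: x∈[3,7], y∈[2,6] → 4·4 = 16.
|A △ B| = |A| + |B| − 2·|A∩B| = 24 + 35 − 32 = 27.00.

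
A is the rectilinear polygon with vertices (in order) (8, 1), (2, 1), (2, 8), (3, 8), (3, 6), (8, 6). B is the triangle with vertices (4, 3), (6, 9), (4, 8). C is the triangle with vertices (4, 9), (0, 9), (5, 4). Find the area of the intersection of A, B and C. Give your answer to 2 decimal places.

0.85

The intersection is the polygon with vertices (4.5,4.5), (4,5), (4,6), (4.6,6), (4.75,5.25).
By the shoelace formula its area is 0.85.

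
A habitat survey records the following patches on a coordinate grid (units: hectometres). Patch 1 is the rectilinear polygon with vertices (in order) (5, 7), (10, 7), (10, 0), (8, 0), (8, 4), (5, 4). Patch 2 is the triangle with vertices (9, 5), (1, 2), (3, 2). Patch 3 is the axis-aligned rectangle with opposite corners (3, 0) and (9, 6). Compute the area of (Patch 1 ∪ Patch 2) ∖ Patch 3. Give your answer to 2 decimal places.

11.75

|Patch 1 ∪ Patch 2| = 25.6667.
|(Patch 1 ∪ Patch 2) ∩ Patch 3| = 13.9167.
|(Patch 1 ∪ Patch 2) ∖ Patch 3| = 25.6667 − 13.9167 = 11.75.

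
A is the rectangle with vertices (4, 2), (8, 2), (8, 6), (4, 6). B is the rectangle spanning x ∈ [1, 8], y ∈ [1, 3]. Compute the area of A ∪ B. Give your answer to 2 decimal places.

26.00

By inclusion–exclusion:
Individual areas: |A| = 16, |B| = 14.
|A∩B|: x∈[4,8], y∈[2,3] → 4·1 = 4.
|A ∪ B| = 30 − 4 = 26.00.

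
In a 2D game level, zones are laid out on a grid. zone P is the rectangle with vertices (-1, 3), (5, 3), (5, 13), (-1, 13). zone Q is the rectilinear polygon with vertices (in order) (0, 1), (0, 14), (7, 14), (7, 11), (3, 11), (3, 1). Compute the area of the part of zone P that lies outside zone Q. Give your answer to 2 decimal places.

|zone P| = 60, |zone P∩zone Q| = 34.
|zone P ∖ zone Q| = |zone P| − |zone P∩zone Q| = 60 − 34 = 26.00.

26.00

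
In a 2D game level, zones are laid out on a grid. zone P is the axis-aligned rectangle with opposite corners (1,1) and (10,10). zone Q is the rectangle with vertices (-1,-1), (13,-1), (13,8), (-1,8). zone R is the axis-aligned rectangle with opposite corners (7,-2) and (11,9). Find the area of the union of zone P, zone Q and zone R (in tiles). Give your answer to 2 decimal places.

By inclusion–exclusion:
Individual areas: |zone P| = 81, |zone Q| = 126, |zone R| = 44.
|zone P∩zone Q|: x∈[1,10], y∈[1,8] → 9·7 = 63.
|zone P∩zone R|: x∈[7,10], y∈[1,9] → 3·8 = 24.
|zone Q∩zone R|: x∈[7,11], y∈[-1,8] → 4·9 = 36.
|zone P∩zone Q∩zone R| = 21.
|zone P ∪ zone Q ∪ zone R| = 251 − 123 + 21 = 149.00.

149.00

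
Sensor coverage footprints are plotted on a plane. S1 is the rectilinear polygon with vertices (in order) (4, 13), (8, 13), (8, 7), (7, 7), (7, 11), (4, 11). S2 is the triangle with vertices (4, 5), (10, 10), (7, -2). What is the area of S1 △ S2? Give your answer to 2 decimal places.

|S1| = 12, |S2| = 28.5, |S1∩S2| = 0.9167.
|S1 △ S2| = |S1| + |S2| − 2·|S1∩S2| = 12 + 28.5 − 1.8333 = 38.67.

38.67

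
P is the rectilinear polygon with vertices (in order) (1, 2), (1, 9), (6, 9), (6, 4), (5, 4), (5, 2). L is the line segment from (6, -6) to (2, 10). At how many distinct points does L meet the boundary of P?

2

The segment meets the boundary at (2.25,9), (4,2).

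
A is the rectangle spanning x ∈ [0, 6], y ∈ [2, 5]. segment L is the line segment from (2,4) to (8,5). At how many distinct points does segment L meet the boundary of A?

The segment meets the boundary at (6,4.667).

1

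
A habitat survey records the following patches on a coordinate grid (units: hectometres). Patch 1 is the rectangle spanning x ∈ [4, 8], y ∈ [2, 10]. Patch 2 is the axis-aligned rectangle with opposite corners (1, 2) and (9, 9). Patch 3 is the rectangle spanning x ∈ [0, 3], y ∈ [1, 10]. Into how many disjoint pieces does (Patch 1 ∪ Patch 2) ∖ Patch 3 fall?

(Patch 1 ∪ Patch 2) ∖ Patch 3 is a single connected region.

1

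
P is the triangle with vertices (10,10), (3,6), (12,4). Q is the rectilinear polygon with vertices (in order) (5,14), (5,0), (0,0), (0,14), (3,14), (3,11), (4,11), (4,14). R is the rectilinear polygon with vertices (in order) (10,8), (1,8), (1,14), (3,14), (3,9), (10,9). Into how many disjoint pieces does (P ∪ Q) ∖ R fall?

2

(P ∪ Q) ∖ R splits into 2 disjoint pieces (area 66.7877, area 7).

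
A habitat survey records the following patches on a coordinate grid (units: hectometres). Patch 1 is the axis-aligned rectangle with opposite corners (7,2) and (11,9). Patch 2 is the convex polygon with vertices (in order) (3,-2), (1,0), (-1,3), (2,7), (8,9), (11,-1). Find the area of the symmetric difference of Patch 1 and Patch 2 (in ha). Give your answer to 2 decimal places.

|Patch 1| = 28, |Patch 2| = 86, |Patch 1∩Patch 2| = 14.1833.
|Patch 1 △ Patch 2| = |Patch 1| + |Patch 2| − 2·|Patch 1∩Patch 2| = 28 + 86 − 28.3667 = 85.63.

85.63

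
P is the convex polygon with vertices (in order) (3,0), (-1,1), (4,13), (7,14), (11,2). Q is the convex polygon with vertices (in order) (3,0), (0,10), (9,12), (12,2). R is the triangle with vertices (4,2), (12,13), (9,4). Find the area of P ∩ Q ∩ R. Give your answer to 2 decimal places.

The intersection is the polygon with vertices (9.667,6), (9,4), (4,2), (8.8,8.6).
By the shoelace formula its area is 13.43.

13.43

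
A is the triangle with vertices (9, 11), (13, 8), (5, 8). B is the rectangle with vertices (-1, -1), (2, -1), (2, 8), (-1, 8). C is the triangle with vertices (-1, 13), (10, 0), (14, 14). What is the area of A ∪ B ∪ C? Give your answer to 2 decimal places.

By inclusion–exclusion:
Individual areas: |A| = 12, |B| = 27, |C| = 103.
|A∩B| = 0.
|A∩C| = 11.8424.
|B∩C| = 0.
|A∩B∩C| = 0.
|A ∪ B ∪ C| = 142 − 11.8424 + 0 = 130.16.

130.16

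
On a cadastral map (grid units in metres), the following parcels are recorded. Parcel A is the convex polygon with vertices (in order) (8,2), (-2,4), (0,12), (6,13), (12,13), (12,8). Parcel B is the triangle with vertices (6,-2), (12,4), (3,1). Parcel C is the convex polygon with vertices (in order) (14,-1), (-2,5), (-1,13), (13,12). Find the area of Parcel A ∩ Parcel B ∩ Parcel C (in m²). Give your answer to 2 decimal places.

The intersection is the polygon with vertices (8.571,2.857), (8,2), (6.75,2.25).
By the shoelace formula its area is 0.61.

0.61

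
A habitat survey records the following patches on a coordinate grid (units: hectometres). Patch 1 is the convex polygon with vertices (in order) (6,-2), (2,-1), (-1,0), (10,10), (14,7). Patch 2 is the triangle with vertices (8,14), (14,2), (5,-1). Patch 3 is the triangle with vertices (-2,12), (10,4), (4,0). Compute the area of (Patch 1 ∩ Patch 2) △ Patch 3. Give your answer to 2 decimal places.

67.54

|Patch 1 ∩ Patch 2| = 41.255.
|(Patch 1 ∩ Patch 2) ∩ Patch 3| = 10.8597.
|(Patch 1 ∩ Patch 2) △ Patch 3| = 41.255 + 48 − 21.7195 = 67.54.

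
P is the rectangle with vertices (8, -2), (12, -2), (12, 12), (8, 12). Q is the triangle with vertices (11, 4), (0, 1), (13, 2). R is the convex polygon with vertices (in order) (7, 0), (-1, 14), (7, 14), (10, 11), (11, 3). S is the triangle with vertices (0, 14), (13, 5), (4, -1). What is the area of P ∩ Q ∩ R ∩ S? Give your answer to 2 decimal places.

2.74

The intersection is the polygon with vertices (8,3.182), (10.879,3.967), (10.923,3.615), (8,1.667).
By the shoelace formula its area is 2.74.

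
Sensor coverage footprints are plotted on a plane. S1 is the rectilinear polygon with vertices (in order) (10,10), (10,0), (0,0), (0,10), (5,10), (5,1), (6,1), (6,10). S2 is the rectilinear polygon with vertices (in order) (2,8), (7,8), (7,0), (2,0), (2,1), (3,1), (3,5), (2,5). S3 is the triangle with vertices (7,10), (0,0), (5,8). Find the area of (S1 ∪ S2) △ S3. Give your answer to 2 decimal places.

|S1 ∪ S2| = 98.
|(S1 ∪ S2) ∩ S3| = 2.6143.
|(S1 ∪ S2) △ S3| = 98 + 3 − 5.2286 = 95.77.

95.77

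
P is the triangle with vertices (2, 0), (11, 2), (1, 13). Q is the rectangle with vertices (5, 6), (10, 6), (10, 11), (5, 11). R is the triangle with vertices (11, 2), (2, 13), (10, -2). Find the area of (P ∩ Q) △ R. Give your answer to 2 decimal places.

21.44

|P ∩ Q| = 3.0727.
|(P ∩ Q) ∩ R| = 2.5686.
|(P ∩ Q) △ R| = 3.0727 + 23.5 − 5.1371 = 21.44.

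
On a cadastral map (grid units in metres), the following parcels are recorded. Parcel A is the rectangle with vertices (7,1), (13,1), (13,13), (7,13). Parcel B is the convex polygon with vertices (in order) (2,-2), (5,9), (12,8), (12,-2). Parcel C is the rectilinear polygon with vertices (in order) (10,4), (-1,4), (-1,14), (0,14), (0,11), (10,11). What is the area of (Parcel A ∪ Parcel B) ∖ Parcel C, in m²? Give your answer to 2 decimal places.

91.09

|Parcel A ∪ Parcel B| = 125.2143.
|(Parcel A ∪ Parcel B) ∩ Parcel C| = 34.1234.
|(Parcel A ∪ Parcel B) ∖ Parcel C| = 125.2143 − 34.1234 = 91.09.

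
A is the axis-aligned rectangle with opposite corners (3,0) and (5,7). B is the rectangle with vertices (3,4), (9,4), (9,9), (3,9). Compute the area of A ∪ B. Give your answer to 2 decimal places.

38.00

By inclusion–exclusion:
Individual areas: |A| = 14, |B| = 30.
|A∩B|: x∈[3,5], y∈[4,7] → 2·3 = 6.
|A ∪ B| = 44 − 6 = 38.00.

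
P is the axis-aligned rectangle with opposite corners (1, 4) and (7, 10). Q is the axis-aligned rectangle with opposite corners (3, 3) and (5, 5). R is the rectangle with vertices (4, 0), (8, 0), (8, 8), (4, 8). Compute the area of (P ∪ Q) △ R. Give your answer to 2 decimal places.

|P ∪ Q| = 38.
|(P ∪ Q) ∩ R| = 13.
|(P ∪ Q) △ R| = 38 + 32 − 26 = 44.00.

44.00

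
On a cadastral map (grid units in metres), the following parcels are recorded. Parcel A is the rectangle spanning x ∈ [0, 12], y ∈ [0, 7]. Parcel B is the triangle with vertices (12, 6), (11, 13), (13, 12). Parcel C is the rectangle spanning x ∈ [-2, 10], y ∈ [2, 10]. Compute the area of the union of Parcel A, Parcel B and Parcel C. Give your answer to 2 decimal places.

136.43

By inclusion–exclusion:
Individual areas: |Parcel A| = 84, |Parcel B| = 6.5, |Parcel C| = 96.
|Parcel A∩Parcel B| = 0.0714.
|Parcel A∩Parcel C|: x∈[0,10], y∈[2,7] → 10·5 = 50.
|Parcel B∩Parcel C| = 0.
|Parcel A∩Parcel B∩Parcel C| = 0.
|Parcel A ∪ Parcel B ∪ Parcel C| = 186.5 − 50.0714 + 0 = 136.43.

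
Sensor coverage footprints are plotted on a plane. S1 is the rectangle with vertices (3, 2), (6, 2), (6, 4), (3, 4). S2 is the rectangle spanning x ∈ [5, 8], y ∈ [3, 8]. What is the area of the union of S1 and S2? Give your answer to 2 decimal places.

By inclusion–exclusion:
Individual areas: |S1| = 6, |S2| = 15.
|S1∩S2|: x∈[5,6], y∈[3,4] → 1·1 = 1.
|S1 ∪ S2| = 21 − 1 = 20.00.

20.00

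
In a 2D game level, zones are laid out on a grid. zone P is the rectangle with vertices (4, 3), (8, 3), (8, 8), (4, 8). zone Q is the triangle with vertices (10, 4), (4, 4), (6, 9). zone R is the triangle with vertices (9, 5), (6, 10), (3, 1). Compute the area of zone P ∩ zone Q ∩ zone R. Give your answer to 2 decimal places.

The intersection is the polygon with vertices (4,4), (5.6,8), (6.8,8), (8,6.5), (8,4.333), (7.5,4).
By the shoelace formula its area is 11.82.

11.82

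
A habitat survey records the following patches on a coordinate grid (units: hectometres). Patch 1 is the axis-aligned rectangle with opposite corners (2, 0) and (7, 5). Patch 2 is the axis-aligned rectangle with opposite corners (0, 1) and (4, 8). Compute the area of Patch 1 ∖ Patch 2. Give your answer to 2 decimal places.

17.00

|Patch 1∩Patch 2|: x∈[2,4], y∈[1,5] → 2·4 = 8.
|Patch 1| = 25.
|Patch 1 ∖ Patch 2| = |Patch 1| − |Patch 1∩Patch 2| = 25 − 8 = 17.00.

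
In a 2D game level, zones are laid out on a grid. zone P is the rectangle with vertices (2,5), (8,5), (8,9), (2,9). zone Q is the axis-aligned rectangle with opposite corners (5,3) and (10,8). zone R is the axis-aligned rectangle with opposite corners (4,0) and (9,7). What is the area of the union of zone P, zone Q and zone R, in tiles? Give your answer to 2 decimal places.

By inclusion–exclusion:
Individual areas: |zone P| = 24, |zone Q| = 25, |zone R| = 35.
|zone P∩zone Q|: x∈[5,8], y∈[5,8] → 3·3 = 9.
|zone P∩zone R|: x∈[4,8], y∈[5,7] → 4·2 = 8.
|zone Q∩zone R|: x∈[5,9], y∈[3,7] → 4·4 = 16.
|zone P∩zone Q∩zone R| = 6.
|zone P ∪ zone Q ∪ zone R| = 84 − 33 + 6 = 57.00.

57.00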